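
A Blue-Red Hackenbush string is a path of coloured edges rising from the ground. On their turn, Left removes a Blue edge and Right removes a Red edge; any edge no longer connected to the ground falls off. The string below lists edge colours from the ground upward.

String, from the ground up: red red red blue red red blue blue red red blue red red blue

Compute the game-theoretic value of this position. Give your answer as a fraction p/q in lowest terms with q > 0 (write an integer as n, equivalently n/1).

edge 1 of 14 (red): { none | 0 } → -1
edge 2 of 14 (red): { none | -1, 0 } → -2
edge 3 of 14 (red): { none | -2, -1, 0 } → -3
edge 4 of 14 (blue): { -3 | -2, -1, 0 } → -5/2
edge 5 of 14 (red): { -3 | -5/2, -2, -1, 0 } → -11/4
edge 6 of 14 (red): { -3 | -11/4, -5/2, -2, -1, 0 } → -23/8
edge 7 of 14 (blue): { -3, -23/8 | -11/4, -5/2, -2, -1, 0 } → -45/16
edge 8 of 14 (blue): { -3, -23/8, -45/16 | -11/4, -5/2, -2, -1, 0 } → -89/32
edge 9 of 14 (red): { -3, -23/8, -45/16 | -89/32, -11/4, -5/2, -2, -1, 0 } → -179/64
edge 10 of 14 (red): { -3, -23/8, -45/16 | -179/64, -89/32, -11/4, -5/2, -2, -1, 0 } → -359/128
edge 11 of 14 (blue): { -3, -23/8, -45/16, -359/128 | -179/64, -89/32, -11/4, -5/2, -2, -1, 0 } → -717/256
edge 12 of 14 (red): { -3, -23/8, -45/16, -359/128 | -717/256, -179/64, -89/32, -11/4, -5/2, -2, -1, 0 } → -1435/512
edge 13 of 14 (red): { -3, -23/8, -45/16, -359/128 | -1435/512, -717/256, -179/64, -89/32, -11/4, -5/2, -2, -1, 0 } → -2871/1024
edge 14 of 14 (blue): { -3, -23/8, -45/16, -359/128, -2871/1024 | -1435/512, -717/256, -179/64, -89/32, -11/4, -5/2, -2, -1, 0 } → -5741/2048

-5741/2048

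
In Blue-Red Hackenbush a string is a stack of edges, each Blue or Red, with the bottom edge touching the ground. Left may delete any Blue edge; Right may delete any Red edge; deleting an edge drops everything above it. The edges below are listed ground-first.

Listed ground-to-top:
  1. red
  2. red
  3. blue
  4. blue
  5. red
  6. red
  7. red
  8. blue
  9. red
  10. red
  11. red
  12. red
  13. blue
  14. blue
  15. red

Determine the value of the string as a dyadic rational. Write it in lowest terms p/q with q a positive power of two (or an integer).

-12019/8192

Build g(s[:k]) for k = 1..15, string s = red red blue blue red red red blue red red red red blue blue red.
step 1: add red to get r; options L={ · } R={ 0 } => -1
step 2: add red to get rr; options L={ · } R={ -1,0 } => -2
step 3: add blue to get rrb; options L={ -2 } R={ -1,0 } => -3/2
step 4: add blue to get rrbb; options L={ -2,-3/2 } R={ -1,0 } => -5/4
step 5: add red to get rrbbr; options L={ -2,-3/2 } R={ -5/4,-1,0 } => -11/8
step 6: add red to get rrbbrr; options L={ -2,-3/2 } R={ -11/8,-5/4,-1,0 } => -23/16
step 7: add red to get rrbbrrr; options L={ -2,-3/2 } R={ -23/16,-11/8,-5/4,-1,0 } => -47/32
step 8: add blue to get rrbbrrrb; options L={ -2,-3/2,-47/32 } R={ -23/16,-11/8,-5/4,-1,0 } => -93/64
step 9: add red to get rrbbrrrbr; options L={ -2,-3/2,-47/32 } R={ -93/64,-23/16,-11/8,-5/4,-1,0 } => -187/128
step 10: add red to get rrbbrrrbrr; options L={ -2,-3/2,-47/32 } R={ -187/128,-93/64,-23/16,-11/8,-5/4,-1,0 } => -375/256
step 11: add red to get rrbbrrrbrrr; options L={ -2,-3/2,-47/32 } R={ -375/256,-187/128,-93/64,-23/16,-11/8,-5/4,-1,0 } => -751/512
step 12: add red to get rrbbrrrbrrrr; options L={ -2,-3/2,-47/32 } R={ -751/512,-375/256,-187/128,-93/64,-23/16,-11/8,-5/4,-1,0 } => -1503/1024
step 13: add blue to get rrbbrrrbrrrrb; options L={ -2,-3/2,-47/32,-1503/1024 } R={ -751/512,-375/256,-187/128,-93/64,-23/16,-11/8,-5/4,-1,0 } => -3005/2048
step 14: add blue to get rrbbrrrbrrrrbb; options L={ -2,-3/2,-47/32,-1503/1024,-3005/2048 } R={ -751/512,-375/256,-187/128,-93/64,-23/16,-11/8,-5/4,-1,0 } => -6009/4096
step 15: add red to get rrbbrrrbrrrrbbr; options L={ -2,-3/2,-47/32,-1503/1024,-3005/2048 } R={ -6009/4096,-751/512,-375/256,-187/128,-93/64,-23/16,-11/8,-5/4,-1,0 } => -12019/8192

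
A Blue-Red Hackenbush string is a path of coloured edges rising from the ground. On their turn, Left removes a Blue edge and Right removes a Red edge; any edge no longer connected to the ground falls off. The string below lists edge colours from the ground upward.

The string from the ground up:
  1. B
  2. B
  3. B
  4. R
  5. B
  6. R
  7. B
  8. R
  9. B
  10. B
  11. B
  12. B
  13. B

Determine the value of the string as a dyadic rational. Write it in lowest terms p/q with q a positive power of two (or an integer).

Prefix values for B B B R B R B R B B B B B via {L|R} + simplicity:
1 of 13 · B · max L 0 · min R +∞ => 1
2 of 13 · BB · max L 1 · min R +∞ => 2
3 of 13 · BBB · max L 2 · min R +∞ => 3
4 of 13 · BBBR · max L 2 · min R 3 => 5/2
5 of 13 · BBBRB · max L 5/2 · min R 3 => 11/4
6 of 13 · BBBRBR · max L 5/2 · min R 11/4 => 21/8
7 of 13 · BBBRBRB · max L 21/8 · min R 11/4 => 43/16
8 of 13 · BBBRBRBR · max L 21/8 · min R 43/16 => 85/32
9 of 13 · BBBRBRBRB · max L 85/32 · min R 43/16 => 171/64
10 of 13 · BBBRBRBRBB · max L 171/64 · min R 43/16 => 343/128
11 of 13 · BBBRBRBRBBB · max L 343/128 · min R 43/16 => 687/256
12 of 13 · BBBRBRBRBBBB · max L 687/256 · min R 43/16 => 1375/512
13 of 13 · BBBRBRBRBBBBB · max L 1375/512 · min R 43/16 => 2751/1024

2751/1024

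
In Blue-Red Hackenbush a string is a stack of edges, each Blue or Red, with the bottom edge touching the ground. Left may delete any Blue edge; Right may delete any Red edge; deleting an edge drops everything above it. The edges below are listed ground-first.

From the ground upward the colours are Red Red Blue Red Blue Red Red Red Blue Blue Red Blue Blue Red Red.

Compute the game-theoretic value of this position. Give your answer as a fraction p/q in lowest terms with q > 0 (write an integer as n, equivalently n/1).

-14119/8192

Prefix values for Red Red Blue Red Blue Red Red Red Blue Blue Red Blue Blue Red Red via {L|R} + simplicity:
edge 1 of 15 (Red): { ∅ | 0 } -> -1
edge 2 of 15 (Red): { ∅ | -1, 0 } -> -2
edge 3 of 15 (Blue): { -2 | -1, 0 } -> -3/2
edge 4 of 15 (Red): { -2 | -3/2, -1, 0 } -> -7/4
edge 5 of 15 (Blue): { -2, -7/4 | -3/2, -1, 0 } -> -13/8
edge 6 of 15 (Red): { -2, -7/4 | -13/8, -3/2, -1, 0 } -> -27/16
edge 7 of 15 (Red): { -2, -7/4 | -27/16, -13/8, -3/2, -1, 0 } -> -55/32
edge 8 of 15 (Red): { -2, -7/4 | -55/32, -27/16, -13/8, -3/2, -1, 0 } -> -111/64
edge 9 of 15 (Blue): { -2, -7/4, -111/64 | -55/32, -27/16, -13/8, -3/2, -1, 0 } -> -221/128
edge 10 of 15 (Blue): { -2, -7/4, -111/64, -221/128 | -55/32, -27/16, -13/8, -3/2, -1, 0 } -> -441/256
edge 11 of 15 (Red): { -2, -7/4, -111/64, -221/128 | -441/256, -55/32, -27/16, -13/8, -3/2, -1, 0 } -> -883/512
edge 12 of 15 (Blue): { -2, -7/4, -111/64, -221/128, -883/512 | -441/256, -55/32, -27/16, -13/8, -3/2, -1, 0 } -> -1765/1024
edge 13 of 15 (Blue): { -2, -7/4, -111/64, -221/128, -883/512, -1765/1024 | -441/256, -55/32, -27/16, -13/8, -3/2, -1, 0 } -> -3529/2048
edge 14 of 15 (Red): { -2, -7/4, -111/64, -221/128, -883/512, -1765/1024 | -3529/2048, -441/256, -55/32, -27/16, -13/8, -3/2, -1, 0 } -> -7059/4096
edge 15 of 15 (Red): { -2, -7/4, -111/64, -221/128, -883/512, -1765/1024 | -7059/4096, -3529/2048, -441/256, -55/32, -27/16, -13/8, -3/2, -1, 0 } -> -14119/8192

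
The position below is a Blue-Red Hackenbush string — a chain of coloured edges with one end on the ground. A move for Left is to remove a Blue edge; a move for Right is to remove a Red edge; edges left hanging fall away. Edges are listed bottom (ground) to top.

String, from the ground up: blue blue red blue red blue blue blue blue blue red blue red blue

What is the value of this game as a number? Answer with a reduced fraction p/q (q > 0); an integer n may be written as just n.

b: Left { 0 }, Right { none } = simplest 1
bb: Left { 0; 1 }, Right { none } = simplest 2
bbr: Left { 0; 1 }, Right { 2 } = simplest 3/2
bbrb: Left { 0; 1; 3/2 }, Right { 2 } = simplest 7/4
bbrbr: Left { 0; 1; 3/2 }, Right { 7/4; 2 } = simplest 13/8
bbrbrb: Left { 0; 1; 3/2; 13/8 }, Right { 7/4; 2 } = simplest 27/16
bbrbrbb: Left { 0; 1; 3/2; 13/8; 27/16 }, Right { 7/4; 2 } = simplest 55/32
bbrbrbbb: Left { 0; 1; 3/2; 13/8; 27/16; 55/32 }, Right { 7/4; 2 } = simplest 111/64
bbrbrbbbb: Left { 0; 1; 3/2; 13/8; 27/16; 55/32; 111/64 }, Right { 7/4; 2 } = simplest 223/128
bbrbrbbbbb: Left { 0; 1; 3/2; 13/8; 27/16; 55/32; 111/64; 223/128 }, Right { 7/4; 2 } = simplest 447/256
bbrbrbbbbbr: Left { 0; 1; 3/2; 13/8; 27/16; 55/32; 111/64; 223/128 }, Right { 447/256; 7/4; 2 } = simplest 893/512
bbrbrbbbbbrb: Left { 0; 1; 3/2; 13/8; 27/16; 55/32; 111/64; 223/128; 893/512 }, Right { 447/256; 7/4; 2 } = simplest 1787/1024
bbrbrbbbbbrbr: Left { 0; 1; 3/2; 13/8; 27/16; 55/32; 111/64; 223/128; 893/512 }, Right { 1787/1024; 447/256; 7/4; 2 } = simplest 3573/2048
bbrbrbbbbbrbrb: Left { 0; 1; 3/2; 13/8; 27/16; 55/32; 111/64; 223/128; 893/512; 3573/2048 }, Right { 1787/1024; 447/256; 7/4; 2 } = simplest 7147/4096

7147/4096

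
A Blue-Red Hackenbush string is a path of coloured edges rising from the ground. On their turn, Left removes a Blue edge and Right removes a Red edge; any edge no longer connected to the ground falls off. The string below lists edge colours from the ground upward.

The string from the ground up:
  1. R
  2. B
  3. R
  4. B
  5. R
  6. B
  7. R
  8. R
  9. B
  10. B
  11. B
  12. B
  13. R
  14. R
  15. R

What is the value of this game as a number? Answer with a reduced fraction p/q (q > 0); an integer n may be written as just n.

Prefix values for R B R B R B R R B B B B R R R via {L|R} + simplicity:
1 of 15 · R · max L −∞ · min R 0 gives -1
2 of 15 · RB · max L -1 · min R 0 gives -1/2
3 of 15 · RBR · max L -1 · min R -1/2 gives -3/4
4 of 15 · RBRB · max L -3/4 · min R -1/2 gives -5/8
5 of 15 · RBRBR · max L -3/4 · min R -5/8 gives -11/16
6 of 15 · RBRBRB · max L -11/16 · min R -5/8 gives -21/32
7 of 15 · RBRBRBR · max L -11/16 · min R -21/32 gives -43/64
8 of 15 · RBRBRBRR · max L -11/16 · min R -43/64 gives -87/128
9 of 15 · RBRBRBRRB · max L -87/128 · min R -43/64 gives -173/256
10 of 15 · RBRBRBRRBB · max L -173/256 · min R -43/64 gives -345/512
11 of 15 · RBRBRBRRBBB · max L -345/512 · min R -43/64 gives -689/1024
12 of 15 · RBRBRBRRBBBB · max L -689/1024 · min R -43/64 gives -1377/2048
13 of 15 · RBRBRBRRBBBBR · max L -689/1024 · min R -1377/2048 gives -2755/4096
14 of 15 · RBRBRBRRBBBBRR · max L -689/1024 · min R -2755/4096 gives -5511/8192
15 of 15 · RBRBRBRRBBBBRRR · max L -689/1024 · min R -5511/8192 gives -11023/16384

-11023/16384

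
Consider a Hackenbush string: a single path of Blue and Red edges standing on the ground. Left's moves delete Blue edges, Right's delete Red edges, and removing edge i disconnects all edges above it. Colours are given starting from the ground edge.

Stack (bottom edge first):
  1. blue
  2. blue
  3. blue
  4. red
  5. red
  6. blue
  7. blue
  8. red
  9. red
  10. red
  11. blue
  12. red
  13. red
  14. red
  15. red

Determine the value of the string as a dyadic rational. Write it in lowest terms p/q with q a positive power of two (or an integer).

9761/4096

edge 1 of 15 (blue): { 0 | ∅ } => 1
edge 2 of 15 (blue): { 0; 1 | ∅ } => 2
edge 3 of 15 (blue): { 0; 1; 2 | ∅ } => 3
edge 4 of 15 (red): { 0; 1; 2 | 3 } => 5/2
edge 5 of 15 (red): { 0; 1; 2 | 5/2; 3 } => 9/4
edge 6 of 15 (blue): { 0; 1; 2; 9/4 | 5/2; 3 } => 19/8
edge 7 of 15 (blue): { 0; 1; 2; 9/4; 19/8 | 5/2; 3 } => 39/16
edge 8 of 15 (red): { 0; 1; 2; 9/4; 19/8 | 39/16; 5/2; 3 } => 77/32
edge 9 of 15 (red): { 0; 1; 2; 9/4; 19/8 | 77/32; 39/16; 5/2; 3 } => 153/64
edge 10 of 15 (red): { 0; 1; 2; 9/4; 19/8 | 153/64; 77/32; 39/16; 5/2; 3 } => 305/128
edge 11 of 15 (blue): { 0; 1; 2; 9/4; 19/8; 305/128 | 153/64; 77/32; 39/16; 5/2; 3 } => 611/256
edge 12 of 15 (red): { 0; 1; 2; 9/4; 19/8; 305/128 | 611/256; 153/64; 77/32; 39/16; 5/2; 3 } => 1221/512
edge 13 of 15 (red): { 0; 1; 2; 9/4; 19/8; 305/128 | 1221/512; 611/256; 153/64; 77/32; 39/16; 5/2; 3 } => 2441/1024
edge 14 of 15 (red): { 0; 1; 2; 9/4; 19/8; 305/128 | 2441/1024; 1221/512; 611/256; 153/64; 77/32; 39/16; 5/2; 3 } => 4881/2048
edge 15 of 15 (red): { 0; 1; 2; 9/4; 19/8; 305/128 | 4881/2048; 2441/1024; 1221/512; 611/256; 153/64; 77/32; 39/16; 5/2; 3 } => 9761/4096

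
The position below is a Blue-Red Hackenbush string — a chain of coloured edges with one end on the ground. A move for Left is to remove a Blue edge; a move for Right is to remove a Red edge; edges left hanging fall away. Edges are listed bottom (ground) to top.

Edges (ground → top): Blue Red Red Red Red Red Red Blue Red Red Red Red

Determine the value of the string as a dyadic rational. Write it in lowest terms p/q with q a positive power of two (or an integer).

33/2048

Recurse on prefixes of the 12-edge string Blue Red Red Red Red Red Red Blue Red Red Red Red:
1 of 12 · B · max L 0 · min R +∞ => 1
2 of 12 · BR · max L 0 · min R 1 => 1/2
3 of 12 · BRR · max L 0 · min R 1/2 => 1/4
4 of 12 · BRRR · max L 0 · min R 1/4 => 1/8
5 of 12 · BRRRR · max L 0 · min R 1/8 => 1/16
6 of 12 · BRRRRR · max L 0 · min R 1/16 => 1/32
7 of 12 · BRRRRRR · max L 0 · min R 1/32 => 1/64
8 of 12 · BRRRRRRB · max L 1/64 · min R 1/32 => 3/128
9 of 12 · BRRRRRRBR · max L 1/64 · min R 3/128 => 5/256
10 of 12 · BRRRRRRBRR · max L 1/64 · min R 5/256 => 9/512
11 of 12 · BRRRRRRBRRR · max L 1/64 · min R 9/512 => 17/1024
12 of 12 · BRRRRRRBRRRR · max L 1/64 · min R 17/1024 => 33/2048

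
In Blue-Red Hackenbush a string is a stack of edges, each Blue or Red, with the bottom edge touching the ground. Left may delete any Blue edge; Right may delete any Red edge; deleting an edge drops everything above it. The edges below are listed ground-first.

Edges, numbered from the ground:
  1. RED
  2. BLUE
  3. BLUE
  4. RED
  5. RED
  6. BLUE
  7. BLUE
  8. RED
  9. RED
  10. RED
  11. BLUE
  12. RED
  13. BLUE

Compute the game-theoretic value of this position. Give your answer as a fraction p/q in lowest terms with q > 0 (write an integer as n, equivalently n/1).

-1653/4096

Recurse on prefixes of the 13-edge string RED BLUE BLUE RED RED BLUE BLUE RED RED RED BLUE RED BLUE:
edge 1 of 13 (RED): {  | 0 } so -1
edge 2 of 13 (BLUE): { -1 | 0 } so -1/2
edge 3 of 13 (BLUE): { -1 -1/2 | 0 } so -1/4
edge 4 of 13 (RED): { -1 -1/2 | -1/4 0 } so -3/8
edge 5 of 13 (RED): { -1 -1/2 | -3/8 -1/4 0 } so -7/16
edge 6 of 13 (BLUE): { -1 -1/2 -7/16 | -3/8 -1/4 0 } so -13/32
edge 7 of 13 (BLUE): { -1 -1/2 -7/16 -13/32 | -3/8 -1/4 0 } so -25/64
edge 8 of 13 (RED): { -1 -1/2 -7/16 -13/32 | -25/64 -3/8 -1/4 0 } so -51/128
edge 9 of 13 (RED): { -1 -1/2 -7/16 -13/32 | -51/128 -25/64 -3/8 -1/4 0 } so -103/256
edge 10 of 13 (RED): { -1 -1/2 -7/16 -13/32 | -103/256 -51/128 -25/64 -3/8 -1/4 0 } so -207/512
edge 11 of 13 (BLUE): { -1 -1/2 -7/16 -13/32 -207/512 | -103/256 -51/128 -25/64 -3/8 -1/4 0 } so -413/1024
edge 12 of 13 (RED): { -1 -1/2 -7/16 -13/32 -207/512 | -413/1024 -103/256 -51/128 -25/64 -3/8 -1/4 0 } so -827/2048
edge 13 of 13 (BLUE): { -1 -1/2 -7/16 -13/32 -207/512 -827/2048 | -413/1024 -103/256 -51/128 -25/64 -3/8 -1/4 0 } so -1653/4096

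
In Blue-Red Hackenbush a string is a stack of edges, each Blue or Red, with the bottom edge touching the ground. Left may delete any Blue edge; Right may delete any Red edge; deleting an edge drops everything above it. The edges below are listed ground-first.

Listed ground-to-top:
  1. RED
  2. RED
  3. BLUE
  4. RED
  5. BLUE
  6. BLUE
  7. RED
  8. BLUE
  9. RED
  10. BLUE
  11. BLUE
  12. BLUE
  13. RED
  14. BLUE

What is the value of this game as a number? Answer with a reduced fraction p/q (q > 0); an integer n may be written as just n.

R: Left { (no moves) }, Right { 0 } -> simplest -1
RR: Left { (no moves) }, Right { -1 0 } -> simplest -2
RRB: Left { -2 }, Right { -1 0 } -> simplest -3/2
RRBR: Left { -2 }, Right { -3/2 -1 0 } -> simplest -7/4
RRBRB: Left { -2 -7/4 }, Right { -3/2 -1 0 } -> simplest -13/8
RRBRBB: Left { -2 -7/4 -13/8 }, Right { -3/2 -1 0 } -> simplest -25/16
RRBRBBR: Left { -2 -7/4 -13/8 }, Right { -25/16 -3/2 -1 0 } -> simplest -51/32
RRBRBBRB: Left { -2 -7/4 -13/8 -51/32 }, Right { -25/16 -3/2 -1 0 } -> simplest -101/64
RRBRBBRBR: Left { -2 -7/4 -13/8 -51/32 }, Right { -101/64 -25/16 -3/2 -1 0 } -> simplest -203/128
RRBRBBRBRB: Left { -2 -7/4 -13/8 -51/32 -203/128 }, Right { -101/64 -25/16 -3/2 -1 0 } -> simplest -405/256
RRBRBBRBRBB: Left { -2 -7/4 -13/8 -51/32 -203/128 -405/256 }, Right { -101/64 -25/16 -3/2 -1 0 } -> simplest -809/512
RRBRBBRBRBBB: Left { -2 -7/4 -13/8 -51/32 -203/128 -405/256 -809/512 }, Right { -101/64 -25/16 -3/2 -1 0 } -> simplest -1617/1024
RRBRBBRBRBBBR: Left { -2 -7/4 -13/8 -51/32 -203/128 -405/256 -809/512 }, Right { -1617/1024 -101/64 -25/16 -3/2 -1 0 } -> simplest -3235/2048
RRBRBBRBRBBBRB: Left { -2 -7/4 -13/8 -51/32 -203/128 -405/256 -809/512 -3235/2048 }, Right { -1617/1024 -101/64 -25/16 -3/2 -1 0 } -> simplest -6469/4096

-6469/4096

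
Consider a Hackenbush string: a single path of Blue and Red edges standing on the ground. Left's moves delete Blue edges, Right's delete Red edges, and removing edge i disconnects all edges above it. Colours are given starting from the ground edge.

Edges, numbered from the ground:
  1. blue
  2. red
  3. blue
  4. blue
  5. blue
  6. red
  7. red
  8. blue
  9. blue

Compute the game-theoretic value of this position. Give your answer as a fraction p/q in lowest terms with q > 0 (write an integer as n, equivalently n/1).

Prefix values for blue red blue blue blue red red blue blue via {L|R} + simplicity:
edge 1 of 9 (blue): { 0 | (no moves) } → 1
edge 2 of 9 (red): { 0 | 1 } → 1/2
edge 3 of 9 (blue): { 0, 1/2 | 1 } → 3/4
edge 4 of 9 (blue): { 0, 1/2, 3/4 | 1 } → 7/8
edge 5 of 9 (blue): { 0, 1/2, 3/4, 7/8 | 1 } → 15/16
edge 6 of 9 (red): { 0, 1/2, 3/4, 7/8 | 15/16, 1 } → 29/32
edge 7 of 9 (red): { 0, 1/2, 3/4, 7/8 | 29/32, 15/16, 1 } → 57/64
edge 8 of 9 (blue): { 0, 1/2, 3/4, 7/8, 57/64 | 29/32, 15/16, 1 } → 115/128
edge 9 of 9 (blue): { 0, 1/2, 3/4, 7/8, 57/64, 115/128 | 29/32, 15/16, 1 } → 231/256

231/256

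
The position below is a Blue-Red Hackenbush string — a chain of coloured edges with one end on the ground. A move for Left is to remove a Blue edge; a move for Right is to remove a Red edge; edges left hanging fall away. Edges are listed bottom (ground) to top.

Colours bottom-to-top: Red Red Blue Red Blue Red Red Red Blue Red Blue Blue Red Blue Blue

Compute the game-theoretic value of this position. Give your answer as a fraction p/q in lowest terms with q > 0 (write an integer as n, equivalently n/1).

Recurse on prefixes of the 15-edge string Red Red Blue Red Blue Red Red Red Blue Red Blue Blue Red Blue Blue:
R: Left {  }, Right { 0 } => simplest -1
RR: Left {  }, Right { -1; 0 } => simplest -2
RRB: Left { -2 }, Right { -1; 0 } => simplest -3/2
RRBR: Left { -2 }, Right { -3/2; -1; 0 } => simplest -7/4
RRBRB: Left { -2; -7/4 }, Right { -3/2; -1; 0 } => simplest -13/8
RRBRBR: Left { -2; -7/4 }, Right { -13/8; -3/2; -1; 0 } => simplest -27/16
RRBRBRR: Left { -2; -7/4 }, Right { -27/16; -13/8; -3/2; -1; 0 } => simplest -55/32
RRBRBRRR: Left { -2; -7/4 }, Right { -55/32; -27/16; -13/8; -3/2; -1; 0 } => simplest -111/64
RRBRBRRRB: Left { -2; -7/4; -111/64 }, Right { -55/32; -27/16; -13/8; -3/2; -1; 0 } => simplest -221/128
RRBRBRRRBR: Left { -2; -7/4; -111/64 }, Right { -221/128; -55/32; -27/16; -13/8; -3/2; -1; 0 } => simplest -443/256
RRBRBRRRBRB: Left { -2; -7/4; -111/64; -443/256 }, Right { -221/128; -55/32; -27/16; -13/8; -3/2; -1; 0 } => simplest -885/512
RRBRBRRRBRBB: Left { -2; -7/4; -111/64; -443/256; -885/512 }, Right { -221/128; -55/32; -27/16; -13/8; -3/2; -1; 0 } => simplest -1769/1024
RRBRBRRRBRBBR: Left { -2; -7/4; -111/64; -443/256; -885/512 }, Right { -1769/1024; -221/128; -55/32; -27/16; -13/8; -3/2; -1; 0 } => simplest -3539/2048
RRBRBRRRBRBBRB: Left { -2; -7/4; -111/64; -443/256; -885/512; -3539/2048 }, Right { -1769/1024; -221/128; -55/32; -27/16; -13/8; -3/2; -1; 0 } => simplest -7077/4096
RRBRBRRRBRBBRBB: Left { -2; -7/4; -111/64; -443/256; -885/512; -3539/2048; -7077/4096 }, Right { -1769/1024; -221/128; -55/32; -27/16; -13/8; -3/2; -1; 0 } => simplest -14153/8192

-14153/8192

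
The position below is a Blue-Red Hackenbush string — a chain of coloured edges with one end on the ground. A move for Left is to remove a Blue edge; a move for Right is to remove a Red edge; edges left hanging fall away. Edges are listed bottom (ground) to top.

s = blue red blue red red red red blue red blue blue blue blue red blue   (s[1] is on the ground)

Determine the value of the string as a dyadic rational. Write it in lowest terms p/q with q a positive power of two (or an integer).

8571/16384

Recurse on prefixes of the 15-edge string blue red blue red red red red blue red blue blue blue blue red blue:
val_1 [b]  L=[0]  R=[—]  gives 1
val_2 [br]  L=[0]  R=[1]  gives 1/2
val_3 [brb]  L=[0, 1/2]  R=[1]  gives 3/4
val_4 [brbr]  L=[0, 1/2]  R=[3/4, 1]  gives 5/8
val_5 [brbrr]  L=[0, 1/2]  R=[5/8, 3/4, 1]  gives 9/16
val_6 [brbrrr]  L=[0, 1/2]  R=[9/16, 5/8, 3/4, 1]  gives 17/32
val_7 [brbrrrr]  L=[0, 1/2]  R=[17/32, 9/16, 5/8, 3/4, 1]  gives 33/64
val_8 [brbrrrrb]  L=[0, 1/2, 33/64]  R=[17/32, 9/16, 5/8, 3/4, 1]  gives 67/128
val_9 [brbrrrrbr]  L=[0, 1/2, 33/64]  R=[67/128, 17/32, 9/16, 5/8, 3/4, 1]  gives 133/256
val_10 [brbrrrrbrb]  L=[0, 1/2, 33/64, 133/256]  R=[67/128, 17/32, 9/16, 5/8, 3/4, 1]  gives 267/512
val_11 [brbrrrrbrbb]  L=[0, 1/2, 33/64, 133/256, 267/512]  R=[67/128, 17/32, 9/16, 5/8, 3/4, 1]  gives 535/1024
val_12 [brbrrrrbrbbb]  L=[0, 1/2, 33/64, 133/256, 267/512, 535/1024]  R=[67/128, 17/32, 9/16, 5/8, 3/4, 1]  gives 1071/2048
val_13 [brbrrrrbrbbbb]  L=[0, 1/2, 33/64, 133/256, 267/512, 535/1024, 1071/2048]  R=[67/128, 17/32, 9/16, 5/8, 3/4, 1]  gives 2143/4096
val_14 [brbrrrrbrbbbbr]  L=[0, 1/2, 33/64, 133/256, 267/512, 535/1024, 1071/2048]  R=[2143/4096, 67/128, 17/32, 9/16, 5/8, 3/4, 1]  gives 4285/8192
val_15 [brbrrrrbrbbbbrb]  L=[0, 1/2, 33/64, 133/256, 267/512, 535/1024, 1071/2048, 4285/8192]  R=[2143/4096, 67/128, 17/32, 9/16, 5/8, 3/4, 1]  gives 8571/16384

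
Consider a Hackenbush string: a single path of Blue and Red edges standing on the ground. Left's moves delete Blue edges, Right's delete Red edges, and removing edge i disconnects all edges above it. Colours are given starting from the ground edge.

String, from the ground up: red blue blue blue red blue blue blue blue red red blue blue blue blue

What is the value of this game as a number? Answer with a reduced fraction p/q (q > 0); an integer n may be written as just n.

value(r) = { · | 0 } -> -1
value(rb) = { -1 | 0 } -> -1/2
value(rbb) = { -1,-1/2 | 0 } -> -1/4
value(rbbb) = { -1,-1/2,-1/4 | 0 } -> -1/8
value(rbbbr) = { -1,-1/2,-1/4 | -1/8,0 } -> -3/16
value(rbbbrb) = { -1,-1/2,-1/4,-3/16 | -1/8,0 } -> -5/32
value(rbbbrbb) = { -1,-1/2,-1/4,-3/16,-5/32 | -1/8,0 } -> -9/64
value(rbbbrbbb) = { -1,-1/2,-1/4,-3/16,-5/32,-9/64 | -1/8,0 } -> -17/128
value(rbbbrbbbb) = { -1,-1/2,-1/4,-3/16,-5/32,-9/64,-17/128 | -1/8,0 } -> -33/256
value(rbbbrbbbbr) = { -1,-1/2,-1/4,-3/16,-5/32,-9/64,-17/128 | -33/256,-1/8,0 } -> -67/512
value(rbbbrbbbbrr) = { -1,-1/2,-1/4,-3/16,-5/32,-9/64,-17/128 | -67/512,-33/256,-1/8,0 } -> -135/1024
value(rbbbrbbbbrrb) = { -1,-1/2,-1/4,-3/16,-5/32,-9/64,-17/128,-135/1024 | -67/512,-33/256,-1/8,0 } -> -269/2048
value(rbbbrbbbbrrbb) = { -1,-1/2,-1/4,-3/16,-5/32,-9/64,-17/128,-135/1024,-269/2048 | -67/512,-33/256,-1/8,0 } -> -537/4096
value(rbbbrbbbbrrbbb) = { -1,-1/2,-1/4,-3/16,-5/32,-9/64,-17/128,-135/1024,-269/2048,-537/4096 | -67/512,-33/256,-1/8,0 } -> -1073/8192
value(rbbbrbbbbrrbbbb) = { -1,-1/2,-1/4,-3/16,-5/32,-9/64,-17/128,-135/1024,-269/2048,-537/4096,-1073/8192 | -67/512,-33/256,-1/8,0 } -> -2145/16384

-2145/16384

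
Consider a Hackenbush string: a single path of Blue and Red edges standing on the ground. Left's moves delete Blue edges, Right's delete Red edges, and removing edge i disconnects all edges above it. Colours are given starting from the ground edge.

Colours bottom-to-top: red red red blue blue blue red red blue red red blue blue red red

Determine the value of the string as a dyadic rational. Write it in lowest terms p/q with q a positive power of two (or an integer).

-9063/4096

Prefix values for red red red blue blue blue red red blue red red blue blue red red via {L|R} + simplicity:
G(r) = { ∅ | 0 } → -1
G(rr) = { ∅ | -1; 0 } → -2
G(rrr) = { ∅ | -2; -1; 0 } → -3
G(rrrb) = { -3 | -2; -1; 0 } → -5/2
G(rrrbb) = { -3; -5/2 | -2; -1; 0 } → -9/4
G(rrrbbb) = { -3; -5/2; -9/4 | -2; -1; 0 } → -17/8
G(rrrbbbr) = { -3; -5/2; -9/4 | -17/8; -2; -1; 0 } → -35/16
G(rrrbbbrr) = { -3; -5/2; -9/4 | -35/16; -17/8; -2; -1; 0 } → -71/32
G(rrrbbbrrb) = { -3; -5/2; -9/4; -71/32 | -35/16; -17/8; -2; -1; 0 } → -141/64
G(rrrbbbrrbr) = { -3; -5/2; -9/4; -71/32 | -141/64; -35/16; -17/8; -2; -1; 0 } → -283/128
G(rrrbbbrrbrr) = { -3; -5/2; -9/4; -71/32 | -283/128; -141/64; -35/16; -17/8; -2; -1; 0 } → -567/256
G(rrrbbbrrbrrb) = { -3; -5/2; -9/4; -71/32; -567/256 | -283/128; -141/64; -35/16; -17/8; -2; -1; 0 } → -1133/512
G(rrrbbbrrbrrbb) = { -3; -5/2; -9/4; -71/32; -567/256; -1133/512 | -283/128; -141/64; -35/16; -17/8; -2; -1; 0 } → -2265/1024
G(rrrbbbrrbrrbbr) = { -3; -5/2; -9/4; -71/32; -567/256; -1133/512 | -2265/1024; -283/128; -141/64; -35/16; -17/8; -2; -1; 0 } → -4531/2048
G(rrrbbbrrbrrbbrr) = { -3; -5/2; -9/4; -71/32; -567/256; -1133/512 | -4531/2048; -2265/1024; -283/128; -141/64; -35/16; -17/8; -2; -1; 0 } → -9063/4096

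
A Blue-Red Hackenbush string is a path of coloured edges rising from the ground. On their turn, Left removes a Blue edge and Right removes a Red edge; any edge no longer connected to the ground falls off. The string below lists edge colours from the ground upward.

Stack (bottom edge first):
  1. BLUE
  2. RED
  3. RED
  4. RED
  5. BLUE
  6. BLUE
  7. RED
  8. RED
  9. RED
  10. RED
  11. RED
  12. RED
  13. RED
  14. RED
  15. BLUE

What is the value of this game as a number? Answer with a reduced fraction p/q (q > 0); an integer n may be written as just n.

step 1: add BLUE to get B; options L={ 0 } R={  } gives 1
step 2: add RED to get BR; options L={ 0 } R={ 1 } gives 1/2
step 3: add RED to get BRR; options L={ 0 } R={ 1/2; 1 } gives 1/4
step 4: add RED to get BRRR; options L={ 0 } R={ 1/4; 1/2; 1 } gives 1/8
step 5: add BLUE to get BRRRB; options L={ 0; 1/8 } R={ 1/4; 1/2; 1 } gives 3/16
step 6: add BLUE to get BRRRBB; options L={ 0; 1/8; 3/16 } R={ 1/4; 1/2; 1 } gives 7/32
step 7: add RED to get BRRRBBR; options L={ 0; 1/8; 3/16 } R={ 7/32; 1/4; 1/2; 1 } gives 13/64
step 8: add RED to get BRRRBBRR; options L={ 0; 1/8; 3/16 } R={ 13/64; 7/32; 1/4; 1/2; 1 } gives 25/128
step 9: add RED to get BRRRBBRRR; options L={ 0; 1/8; 3/16 } R={ 25/128; 13/64; 7/32; 1/4; 1/2; 1 } gives 49/256
step 10: add RED to get BRRRBBRRRR; options L={ 0; 1/8; 3/16 } R={ 49/256; 25/128; 13/64; 7/32; 1/4; 1/2; 1 } gives 97/512
step 11: add RED to get BRRRBBRRRRR; options L={ 0; 1/8; 3/16 } R={ 97/512; 49/256; 25/128; 13/64; 7/32; 1/4; 1/2; 1 } gives 193/1024
step 12: add RED to get BRRRBBRRRRRR; options L={ 0; 1/8; 3/16 } R={ 193/1024; 97/512; 49/256; 25/128; 13/64; 7/32; 1/4; 1/2; 1 } gives 385/2048
step 13: add RED to get BRRRBBRRRRRRR; options L={ 0; 1/8; 3/16 } R={ 385/2048; 193/1024; 97/512; 49/256; 25/128; 13/64; 7/32; 1/4; 1/2; 1 } gives 769/4096
step 14: add RED to get BRRRBBRRRRRRRR; options L={ 0; 1/8; 3/16 } R={ 769/4096; 385/2048; 193/1024; 97/512; 49/256; 25/128; 13/64; 7/32; 1/4; 1/2; 1 } gives 1537/8192
step 15: add BLUE to get BRRRBBRRRRRRRRB; options L={ 0; 1/8; 3/16; 1537/8192 } R={ 769/4096; 385/2048; 193/1024; 97/512; 49/256; 25/128; 13/64; 7/32; 1/4; 1/2; 1 } gives 3075/16384

3075/16384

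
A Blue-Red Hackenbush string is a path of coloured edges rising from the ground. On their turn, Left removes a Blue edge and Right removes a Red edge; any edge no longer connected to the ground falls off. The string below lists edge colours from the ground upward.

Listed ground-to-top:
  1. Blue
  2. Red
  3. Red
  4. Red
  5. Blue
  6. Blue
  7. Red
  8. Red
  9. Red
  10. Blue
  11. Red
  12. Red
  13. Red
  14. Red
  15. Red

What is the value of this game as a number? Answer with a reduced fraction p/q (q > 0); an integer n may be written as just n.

Build val(s[:k]) for k = 1..15, string s = Blue Red Red Red Blue Blue Red Red Red Blue Red Red Red Red Red.
1 of 15 · B · max L 0 · min R +∞ → 1
2 of 15 · BR · max L 0 · min R 1 → 1/2
3 of 15 · BRR · max L 0 · min R 1/2 → 1/4
4 of 15 · BRRR · max L 0 · min R 1/4 → 1/8
5 of 15 · BRRRB · max L 1/8 · min R 1/4 → 3/16
6 of 15 · BRRRBB · max L 3/16 · min R 1/4 → 7/32
7 of 15 · BRRRBBR · max L 3/16 · min R 7/32 → 13/64
8 of 15 · BRRRBBRR · max L 3/16 · min R 13/64 → 25/128
9 of 15 · BRRRBBRRR · max L 3/16 · min R 25/128 → 49/256
10 of 15 · BRRRBBRRRB · max L 49/256 · min R 25/128 → 99/512
11 of 15 · BRRRBBRRRBR · max L 49/256 · min R 99/512 → 197/1024
12 of 15 · BRRRBBRRRBRR · max L 49/256 · min R 197/1024 → 393/2048
13 of 15 · BRRRBBRRRBRRR · max L 49/256 · min R 393/2048 → 785/4096
14 of 15 · BRRRBBRRRBRRRR · max L 49/256 · min R 785/4096 → 1569/8192
15 of 15 · BRRRBBRRRBRRRRR · max L 49/256 · min R 1569/8192 → 3137/16384

3137/16384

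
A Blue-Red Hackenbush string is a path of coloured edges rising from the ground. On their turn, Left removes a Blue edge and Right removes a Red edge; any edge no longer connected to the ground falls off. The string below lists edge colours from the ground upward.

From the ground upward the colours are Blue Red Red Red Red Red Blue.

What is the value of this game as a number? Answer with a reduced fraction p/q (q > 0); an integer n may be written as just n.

3/64

G(B) = { 0 |  } — 1
G(BR) = { 0 | 1 } — 1/2
G(BRR) = { 0 | 1/2,1 } — 1/4
G(BRRR) = { 0 | 1/4,1/2,1 } — 1/8
G(BRRRR) = { 0 | 1/8,1/4,1/2,1 } — 1/16
G(BRRRRR) = { 0 | 1/16,1/8,1/4,1/2,1 } — 1/32
G(BRRRRRB) = { 0,1/32 | 1/16,1/8,1/4,1/2,1 } — 3/64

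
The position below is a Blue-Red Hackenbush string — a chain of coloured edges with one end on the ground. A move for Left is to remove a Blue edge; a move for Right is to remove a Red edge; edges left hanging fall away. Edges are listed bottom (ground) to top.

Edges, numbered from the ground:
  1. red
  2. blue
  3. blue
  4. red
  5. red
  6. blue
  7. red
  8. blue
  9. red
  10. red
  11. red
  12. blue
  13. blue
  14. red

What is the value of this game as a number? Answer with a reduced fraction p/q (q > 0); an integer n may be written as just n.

edge 1 of 14 (red): { · | 0 } so -1
edge 2 of 14 (blue): { -1 | 0 } so -1/2
edge 3 of 14 (blue): { -1 -1/2 | 0 } so -1/4
edge 4 of 14 (red): { -1 -1/2 | -1/4 0 } so -3/8
edge 5 of 14 (red): { -1 -1/2 | -3/8 -1/4 0 } so -7/16
edge 6 of 14 (blue): { -1 -1/2 -7/16 | -3/8 -1/4 0 } so -13/32
edge 7 of 14 (red): { -1 -1/2 -7/16 | -13/32 -3/8 -1/4 0 } so -27/64
edge 8 of 14 (blue): { -1 -1/2 -7/16 -27/64 | -13/32 -3/8 -1/4 0 } so -53/128
edge 9 of 14 (red): { -1 -1/2 -7/16 -27/64 | -53/128 -13/32 -3/8 -1/4 0 } so -107/256
edge 10 of 14 (red): { -1 -1/2 -7/16 -27/64 | -107/256 -53/128 -13/32 -3/8 -1/4 0 } so -215/512
edge 11 of 14 (red): { -1 -1/2 -7/16 -27/64 | -215/512 -107/256 -53/128 -13/32 -3/8 -1/4 0 } so -431/1024
edge 12 of 14 (blue): { -1 -1/2 -7/16 -27/64 -431/1024 | -215/512 -107/256 -53/128 -13/32 -3/8 -1/4 0 } so -861/2048
edge 13 of 14 (blue): { -1 -1/2 -7/16 -27/64 -431/1024 -861/2048 | -215/512 -107/256 -53/128 -13/32 -3/8 -1/4 0 } so -1721/4096
edge 14 of 14 (red): { -1 -1/2 -7/16 -27/64 -431/1024 -861/2048 | -1721/4096 -215/512 -107/256 -53/128 -13/32 -3/8 -1/4 0 } so -3443/8192

-3443/8192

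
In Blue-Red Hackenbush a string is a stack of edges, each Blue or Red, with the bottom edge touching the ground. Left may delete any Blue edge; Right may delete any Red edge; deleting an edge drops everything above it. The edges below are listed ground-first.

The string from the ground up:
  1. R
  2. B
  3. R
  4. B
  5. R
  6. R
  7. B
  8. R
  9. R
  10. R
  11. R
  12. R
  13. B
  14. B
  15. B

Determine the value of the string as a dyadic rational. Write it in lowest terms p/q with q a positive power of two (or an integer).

-11761/16384

Recurse on prefixes of the 15-edge string R B R B R R B R R R R R B B B:
step 1: add R to get R; options L={ (no moves) } R={ 0 } ⇒ -1
step 2: add B to get RB; options L={ -1 } R={ 0 } ⇒ -1/2
step 3: add R to get RBR; options L={ -1 } R={ -1/2,0 } ⇒ -3/4
step 4: add B to get RBRB; options L={ -1,-3/4 } R={ -1/2,0 } ⇒ -5/8
step 5: add R to get RBRBR; options L={ -1,-3/4 } R={ -5/8,-1/2,0 } ⇒ -11/16
step 6: add R to get RBRBRR; options L={ -1,-3/4 } R={ -11/16,-5/8,-1/2,0 } ⇒ -23/32
step 7: add B to get RBRBRRB; options L={ -1,-3/4,-23/32 } R={ -11/16,-5/8,-1/2,0 } ⇒ -45/64
step 8: add R to get RBRBRRBR; options L={ -1,-3/4,-23/32 } R={ -45/64,-11/16,-5/8,-1/2,0 } ⇒ -91/128
step 9: add R to get RBRBRRBRR; options L={ -1,-3/4,-23/32 } R={ -91/128,-45/64,-11/16,-5/8,-1/2,0 } ⇒ -183/256
step 10: add R to get RBRBRRBRRR; options L={ -1,-3/4,-23/32 } R={ -183/256,-91/128,-45/64,-11/16,-5/8,-1/2,0 } ⇒ -367/512
step 11: add R to get RBRBRRBRRRR; options L={ -1,-3/4,-23/32 } R={ -367/512,-183/256,-91/128,-45/64,-11/16,-5/8,-1/2,0 } ⇒ -735/1024
step 12: add R to get RBRBRRBRRRRR; options L={ -1,-3/4,-23/32 } R={ -735/1024,-367/512,-183/256,-91/128,-45/64,-11/16,-5/8,-1/2,0 } ⇒ -1471/2048
step 13: add B to get RBRBRRBRRRRRB; options L={ -1,-3/4,-23/32,-1471/2048 } R={ -735/1024,-367/512,-183/256,-91/128,-45/64,-11/16,-5/8,-1/2,0 } ⇒ -2941/4096
step 14: add B to get RBRBRRBRRRRRBB; options L={ -1,-3/4,-23/32,-1471/2048,-2941/4096 } R={ -735/1024,-367/512,-183/256,-91/128,-45/64,-11/16,-5/8,-1/2,0 } ⇒ -5881/8192
step 15: add B to get RBRBRRBRRRRRBBB; options L={ -1,-3/4,-23/32,-1471/2048,-2941/4096,-5881/8192 } R={ -735/1024,-367/512,-183/256,-91/128,-45/64,-11/16,-5/8,-1/2,0 } ⇒ -11761/16384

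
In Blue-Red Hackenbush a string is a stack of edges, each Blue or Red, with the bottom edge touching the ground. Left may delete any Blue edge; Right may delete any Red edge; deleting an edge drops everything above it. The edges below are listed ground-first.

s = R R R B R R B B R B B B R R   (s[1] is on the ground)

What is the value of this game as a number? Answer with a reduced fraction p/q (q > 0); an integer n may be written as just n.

R: Left { (no moves) }, Right { 0 } gives simplest -1
RR: Left { (no moves) }, Right { -1; 0 } gives simplest -2
RRR: Left { (no moves) }, Right { -2; -1; 0 } gives simplest -3
RRRB: Left { -3 }, Right { -2; -1; 0 } gives simplest -5/2
RRRBR: Left { -3 }, Right { -5/2; -2; -1; 0 } gives simplest -11/4
RRRBRR: Left { -3 }, Right { -11/4; -5/2; -2; -1; 0 } gives simplest -23/8
RRRBRRB: Left { -3; -23/8 }, Right { -11/4; -5/2; -2; -1; 0 } gives simplest -45/16
RRRBRRBB: Left { -3; -23/8; -45/16 }, Right { -11/4; -5/2; -2; -1; 0 } gives simplest -89/32
RRRBRRBBR: Left { -3; -23/8; -45/16 }, Right { -89/32; -11/4; -5/2; -2; -1; 0 } gives simplest -179/64
RRRBRRBBRB: Left { -3; -23/8; -45/16; -179/64 }, Right { -89/32; -11/4; -5/2; -2; -1; 0 } gives simplest -357/128
RRRBRRBBRBB: Left { -3; -23/8; -45/16; -179/64; -357/128 }, Right { -89/32; -11/4; -5/2; -2; -1; 0 } gives simplest -713/256
RRRBRRBBRBBB: Left { -3; -23/8; -45/16; -179/64; -357/128; -713/256 }, Right { -89/32; -11/4; -5/2; -2; -1; 0 } gives simplest -1425/512
RRRBRRBBRBBBR: Left { -3; -23/8; -45/16; -179/64; -357/128; -713/256 }, Right { -1425/512; -89/32; -11/4; -5/2; -2; -1; 0 } gives simplest -2851/1024
RRRBRRBBRBBBRR: Left { -3; -23/8; -45/16; -179/64; -357/128; -713/256 }, Right { -2851/1024; -1425/512; -89/32; -11/4; -5/2; -2; -1; 0 } gives simplest -5703/2048

-5703/2048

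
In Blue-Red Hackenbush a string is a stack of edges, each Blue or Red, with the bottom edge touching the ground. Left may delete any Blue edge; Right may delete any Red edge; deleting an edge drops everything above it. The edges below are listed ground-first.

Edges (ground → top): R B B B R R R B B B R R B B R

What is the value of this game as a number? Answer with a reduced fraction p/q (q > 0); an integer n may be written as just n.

Recurse on prefixes of the 15-edge string R B B B R R R B B B R R B B R:
1 of 15 · R · max L −∞ · min R 0 -> -1
2 of 15 · RB · max L -1 · min R 0 -> -1/2
3 of 15 · RBB · max L -1/2 · min R 0 -> -1/4
4 of 15 · RBBB · max L -1/4 · min R 0 -> -1/8
5 of 15 · RBBBR · max L -1/4 · min R -1/8 -> -3/16
6 of 15 · RBBBRR · max L -1/4 · min R -3/16 -> -7/32
7 of 15 · RBBBRRR · max L -1/4 · min R -7/32 -> -15/64
8 of 15 · RBBBRRRB · max L -15/64 · min R -7/32 -> -29/128
9 of 15 · RBBBRRRBB · max L -29/128 · min R -7/32 -> -57/256
10 of 15 · RBBBRRRBBB · max L -57/256 · min R -7/32 -> -113/512
11 of 15 · RBBBRRRBBBR · max L -57/256 · min R -113/512 -> -227/1024
12 of 15 · RBBBRRRBBBRR · max L -57/256 · min R -227/1024 -> -455/2048
13 of 15 · RBBBRRRBBBRRB · max L -455/2048 · min R -227/1024 -> -909/4096
14 of 15 · RBBBRRRBBBRRBB · max L -909/4096 · min R -227/1024 -> -1817/8192
15 of 15 · RBBBRRRBBBRRBBR · max L -909/4096 · min R -1817/8192 -> -3635/16384

-3635/16384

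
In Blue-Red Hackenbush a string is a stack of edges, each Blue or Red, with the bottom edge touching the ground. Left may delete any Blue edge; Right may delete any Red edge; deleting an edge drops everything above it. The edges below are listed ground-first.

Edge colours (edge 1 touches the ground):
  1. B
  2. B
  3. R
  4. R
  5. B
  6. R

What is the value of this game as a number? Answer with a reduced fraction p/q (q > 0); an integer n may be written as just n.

Prefix values for B B R R B R via {L|R} + simplicity:
v_1 [B]  L=[0]  R=[(no moves)]  gives 1
v_2 [BB]  L=[0 1]  R=[(no moves)]  gives 2
v_3 [BBR]  L=[0 1]  R=[2]  gives 3/2
v_4 [BBRR]  L=[0 1]  R=[3/2 2]  gives 5/4
v_5 [BBRRB]  L=[0 1 5/4]  R=[3/2 2]  gives 11/8
v_6 [BBRRBR]  L=[0 1 5/4]  R=[11/8 3/2 2]  gives 21/16

21/16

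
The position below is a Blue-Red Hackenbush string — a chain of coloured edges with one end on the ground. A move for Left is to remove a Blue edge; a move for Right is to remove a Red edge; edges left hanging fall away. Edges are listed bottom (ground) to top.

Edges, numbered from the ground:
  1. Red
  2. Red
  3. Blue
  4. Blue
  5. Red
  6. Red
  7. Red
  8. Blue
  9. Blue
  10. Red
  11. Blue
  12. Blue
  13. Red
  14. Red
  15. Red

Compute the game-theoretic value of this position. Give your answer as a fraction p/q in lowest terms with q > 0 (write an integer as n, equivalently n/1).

1 of 15 · R · max L −∞ · min R 0 ⇒ -1
2 of 15 · RR · max L −∞ · min R -1 ⇒ -2
3 of 15 · RRB · max L -2 · min R -1 ⇒ -3/2
4 of 15 · RRBB · max L -3/2 · min R -1 ⇒ -5/4
5 of 15 · RRBBR · max L -3/2 · min R -5/4 ⇒ -11/8
6 of 15 · RRBBRR · max L -3/2 · min R -11/8 ⇒ -23/16
7 of 15 · RRBBRRR · max L -3/2 · min R -23/16 ⇒ -47/32
8 of 15 · RRBBRRRB · max L -47/32 · min R -23/16 ⇒ -93/64
9 of 15 · RRBBRRRBB · max L -93/64 · min R -23/16 ⇒ -185/128
10 of 15 · RRBBRRRBBR · max L -93/64 · min R -185/128 ⇒ -371/256
11 of 15 · RRBBRRRBBRB · max L -371/256 · min R -185/128 ⇒ -741/512
12 of 15 · RRBBRRRBBRBB · max L -741/512 · min R -185/128 ⇒ -1481/1024
13 of 15 · RRBBRRRBBRBBR · max L -741/512 · min R -1481/1024 ⇒ -2963/2048
14 of 15 · RRBBRRRBBRBBRR · max L -741/512 · min R -2963/2048 ⇒ -5927/4096
15 of 15 · RRBBRRRBBRBBRRR · max L -741/512 · min R -5927/4096 ⇒ -11855/8192

-11855/8192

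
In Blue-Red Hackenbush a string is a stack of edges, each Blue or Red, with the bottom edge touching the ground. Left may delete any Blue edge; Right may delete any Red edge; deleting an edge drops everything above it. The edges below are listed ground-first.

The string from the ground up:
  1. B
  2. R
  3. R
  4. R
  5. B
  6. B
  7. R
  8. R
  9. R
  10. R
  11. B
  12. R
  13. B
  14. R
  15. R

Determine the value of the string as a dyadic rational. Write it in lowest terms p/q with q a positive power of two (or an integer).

step 1: add B to get B; options L={ 0 } R={ · } so 1
step 2: add R to get BR; options L={ 0 } R={ 1 } so 1/2
step 3: add R to get BRR; options L={ 0 } R={ 1/2,1 } so 1/4
step 4: add R to get BRRR; options L={ 0 } R={ 1/4,1/2,1 } so 1/8
step 5: add B to get BRRRB; options L={ 0,1/8 } R={ 1/4,1/2,1 } so 3/16
step 6: add B to get BRRRBB; options L={ 0,1/8,3/16 } R={ 1/4,1/2,1 } so 7/32
step 7: add R to get BRRRBBR; options L={ 0,1/8,3/16 } R={ 7/32,1/4,1/2,1 } so 13/64
step 8: add R to get BRRRBBRR; options L={ 0,1/8,3/16 } R={ 13/64,7/32,1/4,1/2,1 } so 25/128
step 9: add R to get BRRRBBRRR; options L={ 0,1/8,3/16 } R={ 25/128,13/64,7/32,1/4,1/2,1 } so 49/256
step 10: add R to get BRRRBBRRRR; options L={ 0,1/8,3/16 } R={ 49/256,25/128,13/64,7/32,1/4,1/2,1 } so 97/512
step 11: add B to get BRRRBBRRRRB; options L={ 0,1/8,3/16,97/512 } R={ 49/256,25/128,13/64,7/32,1/4,1/2,1 } so 195/1024
step 12: add R to get BRRRBBRRRRBR; options L={ 0,1/8,3/16,97/512 } R={ 195/1024,49/256,25/128,13/64,7/32,1/4,1/2,1 } so 389/2048
step 13: add B to get BRRRBBRRRRBRB; options L={ 0,1/8,3/16,97/512,389/2048 } R={ 195/1024,49/256,25/128,13/64,7/32,1/4,1/2,1 } so 779/4096
step 14: add R to get BRRRBBRRRRBRBR; options L={ 0,1/8,3/16,97/512,389/2048 } R={ 779/4096,195/1024,49/256,25/128,13/64,7/32,1/4,1/2,1 } so 1557/8192
step 15: add R to get BRRRBBRRRRBRBRR; options L={ 0,1/8,3/16,97/512,389/2048 } R={ 1557/8192,779/4096,195/1024,49/256,25/128,13/64,7/32,1/4,1/2,1 } so 3113/16384

3113/16384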